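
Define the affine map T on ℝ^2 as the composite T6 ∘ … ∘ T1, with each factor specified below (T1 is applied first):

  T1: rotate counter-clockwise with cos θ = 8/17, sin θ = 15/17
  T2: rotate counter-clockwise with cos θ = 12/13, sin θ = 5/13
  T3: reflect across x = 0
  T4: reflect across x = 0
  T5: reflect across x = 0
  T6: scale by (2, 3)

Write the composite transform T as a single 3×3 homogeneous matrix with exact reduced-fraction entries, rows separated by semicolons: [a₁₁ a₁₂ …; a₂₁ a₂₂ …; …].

T1 = [8/17 -15/17 0; 15/17 8/17 0; 0 0 1]
T2·T1 = [21/221 -220/221 0; 220/221 21/221 0; 0 0 1]
T3·…·T1 = [-21/221 220/221 0; 220/221 21/221 0; 0 0 1]
T4·…·T1 = [21/221 -220/221 0; 220/221 21/221 0; 0 0 1]
T5·…·T1 = [-21/221 220/221 0; 220/221 21/221 0; 0 0 1]
T6·…·T1 = [-42/221 440/221 0; 660/221 63/221 0; 0 0 1]

T = [-42/221 440/221 0; 660/221 63/221 0; 0 0 1]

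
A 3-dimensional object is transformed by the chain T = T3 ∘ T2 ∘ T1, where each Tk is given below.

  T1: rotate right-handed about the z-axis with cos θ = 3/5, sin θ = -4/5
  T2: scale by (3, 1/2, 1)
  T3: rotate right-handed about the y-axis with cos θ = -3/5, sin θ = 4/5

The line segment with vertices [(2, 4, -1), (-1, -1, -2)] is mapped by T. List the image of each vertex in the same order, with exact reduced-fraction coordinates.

T1 rotate right-handed about the z-axis with cos θ = 3/5, sin θ = -4/5: (2, 4, -1) → (22/5, 4/5, -1); (-1, -1, -2) → (-7/5, 1/5, -2)
T2 scale by (3, 1/2, 1): (22/5, 4/5, -1) → (66/5, 2/5, -1); (-7/5, 1/5, -2) → (-21/5, 1/10, -2)
T3 rotate right-handed about the y-axis with cos θ = -3/5, sin θ = 4/5: (66/5, 2/5, -1) → (-218/25, 2/5, -249/25); (-21/5, 1/10, -2) → (23/25, 1/10, 114/25)

image vertices: (-218/25, 2/5, -249/25), (23/25, 1/10, 114/25)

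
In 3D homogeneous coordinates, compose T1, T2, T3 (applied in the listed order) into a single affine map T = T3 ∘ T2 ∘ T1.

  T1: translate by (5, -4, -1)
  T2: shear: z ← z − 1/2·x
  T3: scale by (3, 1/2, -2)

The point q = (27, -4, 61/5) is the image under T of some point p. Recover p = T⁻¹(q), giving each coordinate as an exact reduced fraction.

p = (4, -4, -3/5)

T1 = [1 0 0 5; 0 1 0 -4; 0 0 1 -1; 0 0 0 1]
T2·T1 = [1 0 0 5; 0 1 0 -4; -1/2 0 1 -7/2; 0 0 0 1]
T3·…·T1 = [3 0 0 15; 0 1/2 0 -2; 1 0 -2 7; 0 0 0 1]
det M = -3; M⁻¹ = [1/3 0 0 -5; 0 2 0 4; 1/6 0 -1/2 1; 0 0 0 1]
M⁻¹ · (27, -4, 61/5)ᵀ = (4, -4, -3/5)ᵀ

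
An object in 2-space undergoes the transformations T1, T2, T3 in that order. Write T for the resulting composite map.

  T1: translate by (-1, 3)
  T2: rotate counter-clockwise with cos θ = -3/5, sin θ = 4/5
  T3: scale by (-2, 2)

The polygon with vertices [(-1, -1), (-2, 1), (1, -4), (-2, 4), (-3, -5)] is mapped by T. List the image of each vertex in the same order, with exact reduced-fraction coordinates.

image vertices: (4/5, -28/5), (14/5, -48/5), (-8/5, 6/5), (38/5, -66/5), (-8, -4)

T1 translate by (-1, 3): (-1, -1) → (-2, 2); (-2, 1) → (-3, 4); (1, -4) → (0, -1); (-2, 4) → (-3, 7); (-3, -5) → (-4, -2)
T2 rotate counter-clockwise with cos θ = -3/5, sin θ = 4/5: (-2, 2) → (-2/5, -14/5); (-3, 4) → (-7/5, -24/5); (0, -1) → (4/5, 3/5); (-3, 7) → (-19/5, -33/5); (-4, -2) → (4, -2)
T3 scale by (-2, 2): (-2/5, -14/5) → (4/5, -28/5); (-7/5, -24/5) → (14/5, -48/5); (4/5, 3/5) → (-8/5, 6/5); (-19/5, -33/5) → (38/5, -66/5); (4, -2) → (-8, -4)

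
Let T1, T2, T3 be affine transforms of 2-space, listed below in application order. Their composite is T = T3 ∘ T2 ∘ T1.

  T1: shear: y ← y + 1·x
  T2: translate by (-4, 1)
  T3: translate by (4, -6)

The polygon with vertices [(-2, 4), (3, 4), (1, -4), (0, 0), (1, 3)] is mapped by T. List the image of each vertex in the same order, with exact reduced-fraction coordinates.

T1 shear: y ← y + 1·x: (-2, 4) → (-2, 2); (3, 4) → (3, 7); (1, -4) → (1, -3); (0, 0) → (0, 0); (1, 3) → (1, 4)
T2 translate by (-4, 1): (-2, 2) → (-6, 3); (3, 7) → (-1, 8); (1, -3) → (-3, -2); (0, 0) → (-4, 1); (1, 4) → (-3, 5)
T3 translate by (4, -6): (-6, 3) → (-2, -3); (-1, 8) → (3, 2); (-3, -2) → (1, -8); (-4, 1) → (0, -5); (-3, 5) → (1, -1)

image vertices: (-2, -3), (3, 2), (1, -8), (0, -5), (1, -1)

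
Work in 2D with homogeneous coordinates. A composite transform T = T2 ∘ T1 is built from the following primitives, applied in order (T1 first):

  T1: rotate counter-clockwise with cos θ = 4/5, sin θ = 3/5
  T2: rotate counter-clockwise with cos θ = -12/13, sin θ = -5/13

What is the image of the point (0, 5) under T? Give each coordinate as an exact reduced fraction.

T1 rotate counter-clockwise with cos θ = 4/5, sin θ = 3/5: (0, 5) → (-3, 4)
T2 rotate counter-clockwise with cos θ = -12/13, sin θ = -5/13: (-3, 4) → (56/13, -33/13)

T(p) = (56/13, -33/13)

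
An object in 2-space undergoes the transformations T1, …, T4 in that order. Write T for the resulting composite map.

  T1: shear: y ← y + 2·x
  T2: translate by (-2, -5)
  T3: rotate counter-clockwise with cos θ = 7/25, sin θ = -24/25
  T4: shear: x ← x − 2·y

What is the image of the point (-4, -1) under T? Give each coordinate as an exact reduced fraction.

T1 shear: y ← y + 2·x: (-4, -1) → (-4, -9)
T2 translate by (-2, -5): (-4, -9) → (-6, -14)
T3 rotate counter-clockwise with cos θ = 7/25, sin θ = -24/25: (-6, -14) → (-378/25, 46/25)
T4 shear: x ← x − 2·y: (-378/25, 46/25) → (-94/5, 46/25)

T(p) = (-94/5, 46/25)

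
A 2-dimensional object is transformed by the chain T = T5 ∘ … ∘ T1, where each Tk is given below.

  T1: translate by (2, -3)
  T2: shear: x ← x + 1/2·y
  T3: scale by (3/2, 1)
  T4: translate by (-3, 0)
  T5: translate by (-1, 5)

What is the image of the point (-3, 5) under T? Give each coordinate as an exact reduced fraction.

T1 translate by (2, -3): (-3, 5) → (-1, 2)
T2 shear: x ← x + 1/2·y: (-1, 2) → (0, 2)
T3 scale by (3/2, 1): (0, 2) → (0, 2)
T4 translate by (-3, 0): (0, 2) → (-3, 2)
T5 translate by (-1, 5): (-3, 2) → (-4, 7)

T(p) = (-4, 7)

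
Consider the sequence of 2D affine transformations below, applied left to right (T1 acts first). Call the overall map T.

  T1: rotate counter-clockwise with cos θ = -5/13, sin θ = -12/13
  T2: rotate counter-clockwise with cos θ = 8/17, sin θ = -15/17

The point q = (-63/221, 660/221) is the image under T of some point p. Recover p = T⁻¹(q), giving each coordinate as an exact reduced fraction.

p = (0, -3)

T1 = [-5/13 12/13 0; -12/13 -5/13 0; 0 0 1]
T2·T1 = [-220/221 21/221 0; -21/221 -220/221 0; 0 0 1]
det M = 1; M⁻¹ = [-220/221 -21/221 0; 21/221 -220/221 0; 0 0 1]
M⁻¹ · (-63/221, 660/221)ᵀ = (0, -3)ᵀ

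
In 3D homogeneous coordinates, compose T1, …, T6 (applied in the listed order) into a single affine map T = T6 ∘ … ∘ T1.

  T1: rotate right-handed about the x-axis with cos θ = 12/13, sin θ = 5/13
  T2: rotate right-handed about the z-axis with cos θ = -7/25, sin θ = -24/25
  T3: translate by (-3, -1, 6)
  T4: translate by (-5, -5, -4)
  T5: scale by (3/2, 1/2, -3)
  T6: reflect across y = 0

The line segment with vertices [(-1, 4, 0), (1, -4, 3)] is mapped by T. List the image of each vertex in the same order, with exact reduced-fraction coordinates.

image vertices: (-4071/650, 987/325, -138/13), (-12609/650, 1821/650, -126/13)

T1 rotate right-handed about the x-axis with cos θ = 12/13, sin θ = 5/13: (-1, 4, 0) → (-1, 48/13, 20/13); (1, -4, 3) → (1, -63/13, 16/13)
T2 rotate right-handed about the z-axis with cos θ = -7/25, sin θ = -24/25: (-1, 48/13, 20/13) → (1243/325, -24/325, 20/13); (1, -63/13, 16/13) → (-1603/325, 129/325, 16/13)
T3 translate by (-3, -1, 6): (1243/325, -24/325, 20/13) → (268/325, -349/325, 98/13); (-1603/325, 129/325, 16/13) → (-2578/325, -196/325, 94/13)
T4 translate by (-5, -5, -4): (268/325, -349/325, 98/13) → (-1357/325, -1974/325, 46/13); (-2578/325, -196/325, 94/13) → (-4203/325, -1821/325, 42/13)
T5 scale by (3/2, 1/2, -3): (-1357/325, -1974/325, 46/13) → (-4071/650, -987/325, -138/13); (-4203/325, -1821/325, 42/13) → (-12609/650, -1821/650, -126/13)
T6 reflect across y = 0: (-4071/650, -987/325, -138/13) → (-4071/650, 987/325, -138/13); (-12609/650, -1821/650, -126/13) → (-12609/650, 1821/650, -126/13)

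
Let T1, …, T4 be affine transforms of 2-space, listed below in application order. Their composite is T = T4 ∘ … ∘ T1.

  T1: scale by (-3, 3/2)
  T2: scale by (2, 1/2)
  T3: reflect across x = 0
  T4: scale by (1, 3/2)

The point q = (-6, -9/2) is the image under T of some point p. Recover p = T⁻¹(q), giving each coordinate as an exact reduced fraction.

p = (-1, -4)

T1 = [-3 0 0; 0 3/2 0; 0 0 1]
T2·T1 = [-6 0 0; 0 3/4 0; 0 0 1]
T3·…·T1 = [6 0 0; 0 3/4 0; 0 0 1]
T4·…·T1 = [6 0 0; 0 9/8 0; 0 0 1]
det M = 27/4; M⁻¹ = [1/6 0 0; 0 8/9 0; 0 0 1]
M⁻¹ · (-6, -9/2)ᵀ = (-1, -4)ᵀ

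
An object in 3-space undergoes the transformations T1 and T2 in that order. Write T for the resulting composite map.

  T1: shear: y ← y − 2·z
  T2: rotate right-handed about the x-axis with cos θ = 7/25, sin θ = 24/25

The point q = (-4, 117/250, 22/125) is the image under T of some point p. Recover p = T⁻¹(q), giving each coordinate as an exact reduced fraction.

p = (-4, -1/2, -2/5)

T1 = [1 0 0 0; 0 1 -2 0; 0 0 1 0; 0 0 0 1]
T2·T1 = [1 0 0 0; 0 7/25 -38/25 0; 0 24/25 -41/25 0; 0 0 0 1]
det M = 1; M⁻¹ = [1 0 0 0; 0 -41/25 38/25 0; 0 -24/25 7/25 0; 0 0 0 1]
M⁻¹ · (-4, 117/250, 22/125)ᵀ = (-4, -1/2, -2/5)ᵀ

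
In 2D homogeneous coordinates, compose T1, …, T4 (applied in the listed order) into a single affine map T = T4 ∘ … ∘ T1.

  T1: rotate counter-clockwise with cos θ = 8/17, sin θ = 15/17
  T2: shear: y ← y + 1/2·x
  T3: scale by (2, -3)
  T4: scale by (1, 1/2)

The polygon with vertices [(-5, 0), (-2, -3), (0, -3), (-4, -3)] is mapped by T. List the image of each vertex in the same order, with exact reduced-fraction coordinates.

T1 rotate counter-clockwise with cos θ = 8/17, sin θ = 15/17: (-5, 0) → (-40/17, -75/17); (-2, -3) → (29/17, -54/17); (0, -3) → (45/17, -24/17); (-4, -3) → (13/17, -84/17)
T2 shear: y ← y + 1/2·x: (-40/17, -75/17) → (-40/17, -95/17); (29/17, -54/17) → (29/17, -79/34); (45/17, -24/17) → (45/17, -3/34); (13/17, -84/17) → (13/17, -155/34)
T3 scale by (2, -3): (-40/17, -95/17) → (-80/17, 285/17); (29/17, -79/34) → (58/17, 237/34); (45/17, -3/34) → (90/17, 9/34); (13/17, -155/34) → (26/17, 465/34)
T4 scale by (1, 1/2): (-80/17, 285/17) → (-80/17, 285/34); (58/17, 237/34) → (58/17, 237/68); (90/17, 9/34) → (90/17, 9/68); (26/17, 465/34) → (26/17, 465/68)

image vertices: (-80/17, 285/34), (58/17, 237/68), (90/17, 9/68), (26/17, 465/68)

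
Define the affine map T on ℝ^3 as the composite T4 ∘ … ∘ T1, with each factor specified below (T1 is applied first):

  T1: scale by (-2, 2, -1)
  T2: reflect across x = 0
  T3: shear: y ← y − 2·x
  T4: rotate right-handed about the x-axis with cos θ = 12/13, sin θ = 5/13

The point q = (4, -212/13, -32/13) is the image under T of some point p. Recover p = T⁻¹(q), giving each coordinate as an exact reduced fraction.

T1 = [-2 0 0 0; 0 2 0 0; 0 0 -1 0; 0 0 0 1]
T2·T1 = [2 0 0 0; 0 2 0 0; 0 0 -1 0; 0 0 0 1]
T3·…·T1 = [2 0 0 0; -4 2 0 0; 0 0 -1 0; 0 0 0 1]
T4·…·T1 = [2 0 0 0; -48/13 24/13 5/13 0; -20/13 10/13 -12/13 0; 0 0 0 1]
det M = -4; M⁻¹ = [1/2 0 0 0; 1 6/13 5/26 0; 0 5/13 -12/13 0; 0 0 0 1]
M⁻¹ · (4, -212/13, -32/13)ᵀ = (2, -4, -4)ᵀ

p = (2, -4, -4)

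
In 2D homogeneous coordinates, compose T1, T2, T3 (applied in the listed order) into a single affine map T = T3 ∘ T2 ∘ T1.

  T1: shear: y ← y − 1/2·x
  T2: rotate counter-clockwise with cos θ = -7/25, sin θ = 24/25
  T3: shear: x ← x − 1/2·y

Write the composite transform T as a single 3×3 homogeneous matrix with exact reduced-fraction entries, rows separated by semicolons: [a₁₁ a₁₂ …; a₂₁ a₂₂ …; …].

T1 = [1 0 0; -1/2 1 0; 0 0 1]
T2·T1 = [1/5 -24/25 0; 11/10 -7/25 0; 0 0 1]
T3·…·T1 = [-7/20 -41/50 0; 11/10 -7/25 0; 0 0 1]

T = [-7/20 -41/50 0; 11/10 -7/25 0; 0 0 1]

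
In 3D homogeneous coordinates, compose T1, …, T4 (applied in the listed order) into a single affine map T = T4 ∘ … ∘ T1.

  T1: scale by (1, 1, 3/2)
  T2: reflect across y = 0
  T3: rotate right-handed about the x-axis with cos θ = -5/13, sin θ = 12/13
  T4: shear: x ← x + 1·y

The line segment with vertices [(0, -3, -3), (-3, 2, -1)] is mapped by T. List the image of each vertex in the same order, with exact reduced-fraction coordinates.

image vertices: (3, 3, 9/2), (-11/13, 28/13, -33/26)

T1 scale by (1, 1, 3/2): (0, -3, -3) → (0, -3, -9/2); (-3, 2, -1) → (-3, 2, -3/2)
T2 reflect across y = 0: (0, -3, -9/2) → (0, 3, -9/2); (-3, 2, -3/2) → (-3, -2, -3/2)
T3 rotate right-handed about the x-axis with cos θ = -5/13, sin θ = 12/13: (0, 3, -9/2) → (0, 3, 9/2); (-3, -2, -3/2) → (-3, 28/13, -33/26)
T4 shear: x ← x + 1·y: (0, 3, 9/2) → (3, 3, 9/2); (-3, 28/13, -33/26) → (-11/13, 28/13, -33/26)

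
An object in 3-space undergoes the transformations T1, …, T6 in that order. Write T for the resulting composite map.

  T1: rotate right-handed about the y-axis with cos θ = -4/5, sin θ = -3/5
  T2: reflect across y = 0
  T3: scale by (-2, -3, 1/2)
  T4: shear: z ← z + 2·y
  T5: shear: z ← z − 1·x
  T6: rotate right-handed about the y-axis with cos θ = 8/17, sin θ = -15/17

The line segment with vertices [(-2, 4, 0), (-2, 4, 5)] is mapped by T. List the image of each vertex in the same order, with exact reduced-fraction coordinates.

image vertices: (-2123/85, 12, 824/85), (-1283/85, 12, 954/85)

T1 rotate right-handed about the y-axis with cos θ = -4/5, sin θ = -3/5: (-2, 4, 0) → (8/5, 4, -6/5); (-2, 4, 5) → (-7/5, 4, -26/5)
T2 reflect across y = 0: (8/5, 4, -6/5) → (8/5, -4, -6/5); (-7/5, 4, -26/5) → (-7/5, -4, -26/5)
T3 scale by (-2, -3, 1/2): (8/5, -4, -6/5) → (-16/5, 12, -3/5); (-7/5, -4, -26/5) → (14/5, 12, -13/5)
T4 shear: z ← z + 2·y: (-16/5, 12, -3/5) → (-16/5, 12, 117/5); (14/5, 12, -13/5) → (14/5, 12, 107/5)
T5 shear: z ← z − 1·x: (-16/5, 12, 117/5) → (-16/5, 12, 133/5); (14/5, 12, 107/5) → (14/5, 12, 93/5)
T6 rotate right-handed about the y-axis with cos θ = 8/17, sin θ = -15/17: (-16/5, 12, 133/5) → (-2123/85, 12, 824/85); (14/5, 12, 93/5) → (-1283/85, 12, 954/85)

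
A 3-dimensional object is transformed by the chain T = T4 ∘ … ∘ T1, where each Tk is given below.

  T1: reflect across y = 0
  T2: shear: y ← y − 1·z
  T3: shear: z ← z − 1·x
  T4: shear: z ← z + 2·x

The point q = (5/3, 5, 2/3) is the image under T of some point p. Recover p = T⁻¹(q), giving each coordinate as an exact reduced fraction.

T1 = [1 0 0 0; 0 -1 0 0; 0 0 1 0; 0 0 0 1]
T2·T1 = [1 0 0 0; 0 -1 -1 0; 0 0 1 0; 0 0 0 1]
T3·…·T1 = [1 0 0 0; 0 -1 -1 0; -1 0 1 0; 0 0 0 1]
T4·…·T1 = [1 0 0 0; 0 -1 -1 0; 1 0 1 0; 0 0 0 1]
det M = -1; M⁻¹ = [1 0 0 0; 1 -1 -1 0; -1 0 1 0; 0 0 0 1]
M⁻¹ · (5/3, 5, 2/3)ᵀ = (5/3, -4, -1)ᵀ

p = (5/3, -4, -1)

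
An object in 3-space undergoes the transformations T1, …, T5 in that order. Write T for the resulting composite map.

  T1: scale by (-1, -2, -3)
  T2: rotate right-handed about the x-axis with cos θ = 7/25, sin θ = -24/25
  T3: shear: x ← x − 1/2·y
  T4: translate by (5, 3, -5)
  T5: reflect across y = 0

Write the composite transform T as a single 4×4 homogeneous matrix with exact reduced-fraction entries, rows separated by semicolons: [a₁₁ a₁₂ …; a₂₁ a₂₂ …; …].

T1 = [-1 0 0 0; 0 -2 0 0; 0 0 -3 0; 0 0 0 1]
T2·T1 = [-1 0 0 0; 0 -14/25 -72/25 0; 0 48/25 -21/25 0; 0 0 0 1]
T3·…·T1 = [-1 7/25 36/25 0; 0 -14/25 -72/25 0; 0 48/25 -21/25 0; 0 0 0 1]
T4·…·T1 = [-1 7/25 36/25 5; 0 -14/25 -72/25 3; 0 48/25 -21/25 -5; 0 0 0 1]
T5·…·T1 = [-1 7/25 36/25 5; 0 14/25 72/25 -3; 0 48/25 -21/25 -5; 0 0 0 1]

T = [-1 7/25 36/25 5; 0 14/25 72/25 -3; 0 48/25 -21/25 -5; 0 0 0 1]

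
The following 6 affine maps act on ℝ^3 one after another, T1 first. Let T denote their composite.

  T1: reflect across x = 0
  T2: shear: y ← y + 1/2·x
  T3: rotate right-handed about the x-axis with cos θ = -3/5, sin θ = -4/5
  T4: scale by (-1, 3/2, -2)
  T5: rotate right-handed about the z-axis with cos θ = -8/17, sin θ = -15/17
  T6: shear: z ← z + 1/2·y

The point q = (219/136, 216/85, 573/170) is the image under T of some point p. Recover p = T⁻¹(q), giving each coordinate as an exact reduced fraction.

p = (-3, -3/4, 3/4)

T1 = [-1 0 0 0; 0 1 0 0; 0 0 1 0; 0 0 0 1]
T2·T1 = [-1 0 0 0; -1/2 1 0 0; 0 0 1 0; 0 0 0 1]
T3·…·T1 = [-1 0 0 0; 3/10 -3/5 4/5 0; 2/5 -4/5 -3/5 0; 0 0 0 1]
T4·…·T1 = [1 0 0 0; 9/20 -9/10 6/5 0; -4/5 8/5 6/5 0; 0 0 0 1]
T5·…·T1 = [-5/68 -27/34 18/17 0; -93/85 36/85 -48/85 0; -4/5 8/5 6/5 0; 0 0 0 1]
T6·…·T1 = [-5/68 -27/34 18/17 0; -93/85 36/85 -48/85 0; -229/170 154/85 78/85 0; 0 0 0 1]
det M = -3; M⁻¹ = [-8/17 -15/17 0 0; -10/17 -77/170 2/5 0; 8/17 -409/1020 3/10 0; 0 0 0 1]
M⁻¹ · (219/136, 216/85, 573/170)ᵀ = (-3, -3/4, 3/4)ᵀ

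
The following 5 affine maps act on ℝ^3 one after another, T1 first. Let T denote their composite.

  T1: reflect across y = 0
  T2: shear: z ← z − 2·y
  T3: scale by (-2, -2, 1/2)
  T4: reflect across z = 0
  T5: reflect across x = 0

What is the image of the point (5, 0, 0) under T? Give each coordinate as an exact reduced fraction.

T1 reflect across y = 0: (5, 0, 0) → (5, 0, 0)
T2 shear: z ← z − 2·y: (5, 0, 0) → (5, 0, 0)
T3 scale by (-2, -2, 1/2): (5, 0, 0) → (-10, 0, 0)
T4 reflect across z = 0: (-10, 0, 0) → (-10, 0, 0)
T5 reflect across x = 0: (-10, 0, 0) → (10, 0, 0)

T(p) = (10, 0, 0)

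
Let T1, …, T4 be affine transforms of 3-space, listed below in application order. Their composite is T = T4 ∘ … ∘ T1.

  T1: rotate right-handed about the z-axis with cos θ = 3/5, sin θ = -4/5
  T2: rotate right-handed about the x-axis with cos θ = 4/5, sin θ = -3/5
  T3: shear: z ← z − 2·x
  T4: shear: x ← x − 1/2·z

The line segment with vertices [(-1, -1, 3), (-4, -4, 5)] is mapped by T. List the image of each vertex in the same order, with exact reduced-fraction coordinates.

image vertices: (-197/50, 49/25, 127/25), (-324/25, 91/25, 368/25)

T1 rotate right-handed about the z-axis with cos θ = 3/5, sin θ = -4/5: (-1, -1, 3) → (-7/5, 1/5, 3); (-4, -4, 5) → (-28/5, 4/5, 5)
T2 rotate right-handed about the x-axis with cos θ = 4/5, sin θ = -3/5: (-7/5, 1/5, 3) → (-7/5, 49/25, 57/25); (-28/5, 4/5, 5) → (-28/5, 91/25, 88/25)
T3 shear: z ← z − 2·x: (-7/5, 49/25, 57/25) → (-7/5, 49/25, 127/25); (-28/5, 91/25, 88/25) → (-28/5, 91/25, 368/25)
T4 shear: x ← x − 1/2·z: (-7/5, 49/25, 127/25) → (-197/50, 49/25, 127/25); (-28/5, 91/25, 368/25) → (-324/25, 91/25, 368/25)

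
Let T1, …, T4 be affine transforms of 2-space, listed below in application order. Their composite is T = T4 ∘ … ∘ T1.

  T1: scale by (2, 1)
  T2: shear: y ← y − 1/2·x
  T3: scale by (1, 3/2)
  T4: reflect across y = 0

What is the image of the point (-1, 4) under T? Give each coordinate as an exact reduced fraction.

T(p) = (-2, -15/2)

T1 scale by (2, 1): (-1, 4) → (-2, 4)
T2 shear: y ← y − 1/2·x: (-2, 4) → (-2, 5)
T3 scale by (1, 3/2): (-2, 5) → (-2, 15/2)
T4 reflect across y = 0: (-2, 15/2) → (-2, -15/2)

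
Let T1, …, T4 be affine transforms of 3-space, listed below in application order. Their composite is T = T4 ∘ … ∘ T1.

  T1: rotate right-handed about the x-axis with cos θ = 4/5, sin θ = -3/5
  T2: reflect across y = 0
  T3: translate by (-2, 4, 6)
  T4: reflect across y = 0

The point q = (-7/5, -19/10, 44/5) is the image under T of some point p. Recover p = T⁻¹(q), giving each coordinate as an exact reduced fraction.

T1 = [1 0 0 0; 0 4/5 3/5 0; 0 -3/5 4/5 0; 0 0 0 1]
T2·T1 = [1 0 0 0; 0 -4/5 -3/5 0; 0 -3/5 4/5 0; 0 0 0 1]
T3·…·T1 = [1 0 0 -2; 0 -4/5 -3/5 4; 0 -3/5 4/5 6; 0 0 0 1]
T4·…·T1 = [1 0 0 -2; 0 4/5 3/5 -4; 0 -3/5 4/5 6; 0 0 0 1]
det M = 1; M⁻¹ = [1 0 0 2; 0 4/5 -3/5 34/5; 0 3/5 4/5 -12/5; 0 0 0 1]
M⁻¹ · (-7/5, -19/10, 44/5)ᵀ = (3/5, 0, 7/2)ᵀ

p = (3/5, 0, 7/2)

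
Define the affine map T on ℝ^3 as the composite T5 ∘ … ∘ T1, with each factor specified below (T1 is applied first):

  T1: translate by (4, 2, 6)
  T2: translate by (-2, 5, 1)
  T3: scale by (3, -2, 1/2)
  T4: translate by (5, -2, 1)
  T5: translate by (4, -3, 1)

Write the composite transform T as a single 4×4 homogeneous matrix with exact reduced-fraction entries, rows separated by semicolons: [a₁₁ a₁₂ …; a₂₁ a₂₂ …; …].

T1 = [1 0 0 4; 0 1 0 2; 0 0 1 6; 0 0 0 1]
T2·T1 = [1 0 0 2; 0 1 0 7; 0 0 1 7; 0 0 0 1]
T3·…·T1 = [3 0 0 6; 0 -2 0 -14; 0 0 1/2 7/2; 0 0 0 1]
T4·…·T1 = [3 0 0 11; 0 -2 0 -16; 0 0 1/2 9/2; 0 0 0 1]
T5·…·T1 = [3 0 0 15; 0 -2 0 -19; 0 0 1/2 11/2; 0 0 0 1]

T = [3 0 0 15; 0 -2 0 -19; 0 0 1/2 11/2; 0 0 0 1]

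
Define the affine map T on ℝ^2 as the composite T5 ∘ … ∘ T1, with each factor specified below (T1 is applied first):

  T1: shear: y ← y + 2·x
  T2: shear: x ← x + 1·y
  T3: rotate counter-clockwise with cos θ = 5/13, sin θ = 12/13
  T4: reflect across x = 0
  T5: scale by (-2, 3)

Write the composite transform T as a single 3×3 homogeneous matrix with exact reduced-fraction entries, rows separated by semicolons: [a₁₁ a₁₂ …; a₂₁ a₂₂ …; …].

T1 = [1 0 0; 2 1 0; 0 0 1]
T2·T1 = [3 1 0; 2 1 0; 0 0 1]
T3·…·T1 = [-9/13 -7/13 0; 46/13 17/13 0; 0 0 1]
T4·…·T1 = [9/13 7/13 0; 46/13 17/13 0; 0 0 1]
T5·…·T1 = [-18/13 -14/13 0; 138/13 51/13 0; 0 0 1]

T = [-18/13 -14/13 0; 138/13 51/13 0; 0 0 1]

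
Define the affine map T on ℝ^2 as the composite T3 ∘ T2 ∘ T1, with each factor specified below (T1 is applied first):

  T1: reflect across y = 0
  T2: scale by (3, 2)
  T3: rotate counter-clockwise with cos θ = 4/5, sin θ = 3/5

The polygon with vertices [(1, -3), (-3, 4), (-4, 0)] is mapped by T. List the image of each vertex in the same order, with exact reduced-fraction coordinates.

T1 reflect across y = 0: (1, -3) → (1, 3); (-3, 4) → (-3, -4); (-4, 0) → (-4, 0)
T2 scale by (3, 2): (1, 3) → (3, 6); (-3, -4) → (-9, -8); (-4, 0) → (-12, 0)
T3 rotate counter-clockwise with cos θ = 4/5, sin θ = 3/5: (3, 6) → (-6/5, 33/5); (-9, -8) → (-12/5, -59/5); (-12, 0) → (-48/5, -36/5)

image vertices: (-6/5, 33/5), (-12/5, -59/5), (-48/5, -36/5)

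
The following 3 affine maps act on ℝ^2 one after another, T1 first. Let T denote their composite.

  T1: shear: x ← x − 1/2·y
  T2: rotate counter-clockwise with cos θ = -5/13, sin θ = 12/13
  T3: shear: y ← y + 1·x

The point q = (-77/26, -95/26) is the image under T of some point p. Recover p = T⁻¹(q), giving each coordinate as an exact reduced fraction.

p = (2, 3)

T1 = [1 -1/2 0; 0 1 0; 0 0 1]
T2·T1 = [-5/13 -19/26 0; 12/13 -11/13 0; 0 0 1]
T3·…·T1 = [-5/13 -19/26 0; 7/13 -41/26 0; 0 0 1]
det M = 1; M⁻¹ = [-41/26 19/26 0; -7/13 -5/13 0; 0 0 1]
M⁻¹ · (-77/26, -95/26)ᵀ = (2, 3)ᵀ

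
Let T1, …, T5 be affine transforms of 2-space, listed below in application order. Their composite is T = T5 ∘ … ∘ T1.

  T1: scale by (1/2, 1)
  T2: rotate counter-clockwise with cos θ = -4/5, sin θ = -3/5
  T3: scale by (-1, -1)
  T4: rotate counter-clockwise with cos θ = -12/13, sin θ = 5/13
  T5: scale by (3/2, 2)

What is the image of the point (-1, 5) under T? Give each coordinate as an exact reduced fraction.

T(p) = (669/260, -614/65)

T1 scale by (1/2, 1): (-1, 5) → (-1/2, 5)
T2 rotate counter-clockwise with cos θ = -4/5, sin θ = -3/5: (-1/2, 5) → (17/5, -37/10)
T3 scale by (-1, -1): (17/5, -37/10) → (-17/5, 37/10)
T4 rotate counter-clockwise with cos θ = -12/13, sin θ = 5/13: (-17/5, 37/10) → (223/130, -307/65)
T5 scale by (3/2, 2): (223/130, -307/65) → (669/260, -614/65)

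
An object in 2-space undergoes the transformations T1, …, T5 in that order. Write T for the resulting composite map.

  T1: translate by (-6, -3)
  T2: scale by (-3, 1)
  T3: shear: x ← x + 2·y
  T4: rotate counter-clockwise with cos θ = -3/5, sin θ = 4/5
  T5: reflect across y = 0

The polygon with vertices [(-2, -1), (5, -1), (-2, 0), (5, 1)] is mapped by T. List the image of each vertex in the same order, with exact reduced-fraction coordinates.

T1 translate by (-6, -3): (-2, -1) → (-8, -4); (5, -1) → (-1, -4); (-2, 0) → (-8, -3); (5, 1) → (-1, -2)
T2 scale by (-3, 1): (-8, -4) → (24, -4); (-1, -4) → (3, -4); (-8, -3) → (24, -3); (-1, -2) → (3, -2)
T3 shear: x ← x + 2·y: (24, -4) → (16, -4); (3, -4) → (-5, -4); (24, -3) → (18, -3); (3, -2) → (-1, -2)
T4 rotate counter-clockwise with cos θ = -3/5, sin θ = 4/5: (16, -4) → (-32/5, 76/5); (-5, -4) → (31/5, -8/5); (18, -3) → (-42/5, 81/5); (-1, -2) → (11/5, 2/5)
T5 reflect across y = 0: (-32/5, 76/5) → (-32/5, -76/5); (31/5, -8/5) → (31/5, 8/5); (-42/5, 81/5) → (-42/5, -81/5); (11/5, 2/5) → (11/5, -2/5)

image vertices: (-32/5, -76/5), (31/5, 8/5), (-42/5, -81/5), (11/5, -2/5)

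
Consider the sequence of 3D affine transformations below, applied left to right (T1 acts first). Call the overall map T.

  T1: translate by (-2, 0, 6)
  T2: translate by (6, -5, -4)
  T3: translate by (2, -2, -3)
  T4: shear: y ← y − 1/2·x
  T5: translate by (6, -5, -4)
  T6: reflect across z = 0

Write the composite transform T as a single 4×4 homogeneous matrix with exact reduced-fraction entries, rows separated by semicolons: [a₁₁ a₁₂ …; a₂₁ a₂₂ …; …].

T = [1 0 0 12; -1/2 1 0 -15; 0 0 -1 5; 0 0 0 1]

T1 = [1 0 0 -2; 0 1 0 0; 0 0 1 6; 0 0 0 1]
T2·T1 = [1 0 0 4; 0 1 0 -5; 0 0 1 2; 0 0 0 1]
T3·…·T1 = [1 0 0 6; 0 1 0 -7; 0 0 1 -1; 0 0 0 1]
T4·…·T1 = [1 0 0 6; -1/2 1 0 -10; 0 0 1 -1; 0 0 0 1]
T5·…·T1 = [1 0 0 12; -1/2 1 0 -15; 0 0 1 -5; 0 0 0 1]
T6·…·T1 = [1 0 0 12; -1/2 1 0 -15; 0 0 -1 5; 0 0 0 1]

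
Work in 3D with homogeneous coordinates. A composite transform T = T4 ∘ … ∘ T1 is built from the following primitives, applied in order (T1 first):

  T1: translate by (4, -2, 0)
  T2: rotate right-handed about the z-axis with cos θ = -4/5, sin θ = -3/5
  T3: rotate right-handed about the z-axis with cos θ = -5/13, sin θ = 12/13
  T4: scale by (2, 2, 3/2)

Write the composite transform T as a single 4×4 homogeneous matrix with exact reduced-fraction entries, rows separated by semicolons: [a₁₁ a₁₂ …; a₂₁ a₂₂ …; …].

T1 = [1 0 0 4; 0 1 0 -2; 0 0 1 0; 0 0 0 1]
T2·T1 = [-4/5 3/5 0 -22/5; -3/5 -4/5 0 -4/5; 0 0 1 0; 0 0 0 1]
T3·…·T1 = [56/65 33/65 0 158/65; -33/65 56/65 0 -244/65; 0 0 1 0; 0 0 0 1]
T4·…·T1 = [112/65 66/65 0 316/65; -66/65 112/65 0 -488/65; 0 0 3/2 0; 0 0 0 1]

T = [112/65 66/65 0 316/65; -66/65 112/65 0 -488/65; 0 0 3/2 0; 0 0 0 1]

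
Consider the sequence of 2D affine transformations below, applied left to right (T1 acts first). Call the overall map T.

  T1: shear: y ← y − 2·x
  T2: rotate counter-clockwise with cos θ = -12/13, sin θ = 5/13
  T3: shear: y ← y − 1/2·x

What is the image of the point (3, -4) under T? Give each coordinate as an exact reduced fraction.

T1 shear: y ← y − 2·x: (3, -4) → (3, -10)
T2 rotate counter-clockwise with cos θ = -12/13, sin θ = 5/13: (3, -10) → (14/13, 135/13)
T3 shear: y ← y − 1/2·x: (14/13, 135/13) → (14/13, 128/13)

T(p) = (14/13, 128/13)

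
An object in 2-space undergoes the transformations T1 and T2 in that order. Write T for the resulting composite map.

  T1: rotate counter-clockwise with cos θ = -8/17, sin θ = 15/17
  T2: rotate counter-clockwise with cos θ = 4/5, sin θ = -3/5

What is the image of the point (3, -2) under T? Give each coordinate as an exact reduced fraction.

T(p) = (207/85, 226/85)

T1 rotate counter-clockwise with cos θ = -8/17, sin θ = 15/17: (3, -2) → (6/17, 61/17)
T2 rotate counter-clockwise with cos θ = 4/5, sin θ = -3/5: (6/17, 61/17) → (207/85, 226/85)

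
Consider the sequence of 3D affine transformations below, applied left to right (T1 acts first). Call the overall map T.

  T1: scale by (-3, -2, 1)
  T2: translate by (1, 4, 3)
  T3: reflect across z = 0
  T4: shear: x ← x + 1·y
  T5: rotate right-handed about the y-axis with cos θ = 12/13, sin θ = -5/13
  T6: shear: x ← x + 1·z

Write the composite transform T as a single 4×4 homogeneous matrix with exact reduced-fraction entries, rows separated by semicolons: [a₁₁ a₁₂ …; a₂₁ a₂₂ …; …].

T = [-51/13 -34/13 -7/13 64/13; 0 -2 0 4; -15/13 -10/13 -12/13 -11/13; 0 0 0 1]

T1 = [-3 0 0 0; 0 -2 0 0; 0 0 1 0; 0 0 0 1]
T2·T1 = [-3 0 0 1; 0 -2 0 4; 0 0 1 3; 0 0 0 1]
T3·…·T1 = [-3 0 0 1; 0 -2 0 4; 0 0 -1 -3; 0 0 0 1]
T4·…·T1 = [-3 -2 0 5; 0 -2 0 4; 0 0 -1 -3; 0 0 0 1]
T5·…·T1 = [-36/13 -24/13 5/13 75/13; 0 -2 0 4; -15/13 -10/13 -12/13 -11/13; 0 0 0 1]
T6·…·T1 = [-51/13 -34/13 -7/13 64/13; 0 -2 0 4; -15/13 -10/13 -12/13 -11/13; 0 0 0 1]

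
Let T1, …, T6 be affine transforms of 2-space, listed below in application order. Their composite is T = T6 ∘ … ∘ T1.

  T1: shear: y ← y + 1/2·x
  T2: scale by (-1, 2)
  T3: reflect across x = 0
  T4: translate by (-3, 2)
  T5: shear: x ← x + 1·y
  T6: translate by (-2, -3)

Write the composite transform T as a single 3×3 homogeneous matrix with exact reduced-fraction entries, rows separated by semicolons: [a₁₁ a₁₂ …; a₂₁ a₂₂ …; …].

T1 = [1 0 0; 1/2 1 0; 0 0 1]
T2·T1 = [-1 0 0; 1 2 0; 0 0 1]
T3·…·T1 = [1 0 0; 1 2 0; 0 0 1]
T4·…·T1 = [1 0 -3; 1 2 2; 0 0 1]
T5·…·T1 = [2 2 -1; 1 2 2; 0 0 1]
T6·…·T1 = [2 2 -3; 1 2 -1; 0 0 1]

T = [2 2 -3; 1 2 -1; 0 0 1]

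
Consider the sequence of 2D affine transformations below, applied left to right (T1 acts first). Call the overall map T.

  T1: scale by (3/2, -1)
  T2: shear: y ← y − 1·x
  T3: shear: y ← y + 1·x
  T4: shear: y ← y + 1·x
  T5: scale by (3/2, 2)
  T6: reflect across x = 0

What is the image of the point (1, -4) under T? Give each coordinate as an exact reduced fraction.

T(p) = (-9/4, 11)

T1 scale by (3/2, -1): (1, -4) → (3/2, 4)
T2 shear: y ← y − 1·x: (3/2, 4) → (3/2, 5/2)
T3 shear: y ← y + 1·x: (3/2, 5/2) → (3/2, 4)
T4 shear: y ← y + 1·x: (3/2, 4) → (3/2, 11/2)
T5 scale by (3/2, 2): (3/2, 11/2) → (9/4, 11)
T6 reflect across x = 0: (9/4, 11) → (-9/4, 11)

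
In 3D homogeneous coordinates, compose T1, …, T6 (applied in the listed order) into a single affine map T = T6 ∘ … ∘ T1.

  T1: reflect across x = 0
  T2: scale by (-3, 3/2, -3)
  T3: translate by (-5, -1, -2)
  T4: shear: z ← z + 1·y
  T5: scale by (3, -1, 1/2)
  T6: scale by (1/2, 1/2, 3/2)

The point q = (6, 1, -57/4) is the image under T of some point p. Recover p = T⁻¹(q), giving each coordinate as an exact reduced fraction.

p = (3, -2/3, 5)

T1 = [-1 0 0 0; 0 1 0 0; 0 0 1 0; 0 0 0 1]
T2·T1 = [3 0 0 0; 0 3/2 0 0; 0 0 -3 0; 0 0 0 1]
T3·…·T1 = [3 0 0 -5; 0 3/2 0 -1; 0 0 -3 -2; 0 0 0 1]
T4·…·T1 = [3 0 0 -5; 0 3/2 0 -1; 0 3/2 -3 -3; 0 0 0 1]
T5·…·T1 = [9 0 0 -15; 0 -3/2 0 1; 0 3/4 -3/2 -3/2; 0 0 0 1]
T6·…·T1 = [9/2 0 0 -15/2; 0 -3/4 0 1/2; 0 9/8 -9/4 -9/4; 0 0 0 1]
det M = 243/32; M⁻¹ = [2/9 0 0 5/3; 0 -4/3 0 2/3; 0 -2/3 -4/9 -2/3; 0 0 0 1]
M⁻¹ · (6, 1, -57/4)ᵀ = (3, -2/3, 5)ᵀ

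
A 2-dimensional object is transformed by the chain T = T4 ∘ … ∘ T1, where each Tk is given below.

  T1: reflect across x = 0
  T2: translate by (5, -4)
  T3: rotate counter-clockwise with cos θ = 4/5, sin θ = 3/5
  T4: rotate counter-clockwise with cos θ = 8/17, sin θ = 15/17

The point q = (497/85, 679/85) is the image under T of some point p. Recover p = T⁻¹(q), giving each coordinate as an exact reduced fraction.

p = (-2, -3)

T1 = [-1 0 0; 0 1 0; 0 0 1]
T2·T1 = [-1 0 5; 0 1 -4; 0 0 1]
T3·…·T1 = [-4/5 -3/5 32/5; -3/5 4/5 -1/5; 0 0 1]
T4·…·T1 = [13/85 -84/85 271/85; -84/85 -13/85 472/85; 0 0 1]
det M = -1; M⁻¹ = [13/85 -84/85 5; -84/85 -13/85 4; 0 0 1]
M⁻¹ · (497/85, 679/85)ᵀ = (-2, -3)ᵀ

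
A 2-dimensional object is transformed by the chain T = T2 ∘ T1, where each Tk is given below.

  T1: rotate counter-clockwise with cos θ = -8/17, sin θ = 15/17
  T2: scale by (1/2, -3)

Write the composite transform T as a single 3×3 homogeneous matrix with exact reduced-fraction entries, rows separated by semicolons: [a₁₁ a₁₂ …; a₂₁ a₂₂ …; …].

T1 = [-8/17 -15/17 0; 15/17 -8/17 0; 0 0 1]
T2·T1 = [-4/17 -15/34 0; -45/17 24/17 0; 0 0 1]

T = [-4/17 -15/34 0; -45/17 24/17 0; 0 0 1]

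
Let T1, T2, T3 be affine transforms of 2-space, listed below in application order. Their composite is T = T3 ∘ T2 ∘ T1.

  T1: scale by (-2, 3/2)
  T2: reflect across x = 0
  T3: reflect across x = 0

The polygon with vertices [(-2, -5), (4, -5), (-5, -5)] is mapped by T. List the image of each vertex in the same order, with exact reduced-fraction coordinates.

image vertices: (4, -15/2), (-8, -15/2), (10, -15/2)

T1 scale by (-2, 3/2): (-2, -5) → (4, -15/2); (4, -5) → (-8, -15/2); (-5, -5) → (10, -15/2)
T2 reflect across x = 0: (4, -15/2) → (-4, -15/2); (-8, -15/2) → (8, -15/2); (10, -15/2) → (-10, -15/2)
T3 reflect across x = 0: (-4, -15/2) → (4, -15/2); (8, -15/2) → (-8, -15/2); (-10, -15/2) → (10, -15/2)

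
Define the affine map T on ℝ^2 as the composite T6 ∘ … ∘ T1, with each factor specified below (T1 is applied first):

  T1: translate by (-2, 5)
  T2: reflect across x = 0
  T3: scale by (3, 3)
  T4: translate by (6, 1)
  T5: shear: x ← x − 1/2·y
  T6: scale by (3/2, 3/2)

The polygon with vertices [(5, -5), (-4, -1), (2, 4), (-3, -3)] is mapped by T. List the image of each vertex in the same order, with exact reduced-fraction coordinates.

T1 translate by (-2, 5): (5, -5) → (3, 0); (-4, -1) → (-6, 4); (2, 4) → (0, 9); (-3, -3) → (-5, 2)
T2 reflect across x = 0: (3, 0) → (-3, 0); (-6, 4) → (6, 4); (0, 9) → (0, 9); (-5, 2) → (5, 2)
T3 scale by (3, 3): (-3, 0) → (-9, 0); (6, 4) → (18, 12); (0, 9) → (0, 27); (5, 2) → (15, 6)
T4 translate by (6, 1): (-9, 0) → (-3, 1); (18, 12) → (24, 13); (0, 27) → (6, 28); (15, 6) → (21, 7)
T5 shear: x ← x − 1/2·y: (-3, 1) → (-7/2, 1); (24, 13) → (35/2, 13); (6, 28) → (-8, 28); (21, 7) → (35/2, 7)
T6 scale by (3/2, 3/2): (-7/2, 1) → (-21/4, 3/2); (35/2, 13) → (105/4, 39/2); (-8, 28) → (-12, 42); (35/2, 7) → (105/4, 21/2)

image vertices: (-21/4, 3/2), (105/4, 39/2), (-12, 42), (105/4, 21/2)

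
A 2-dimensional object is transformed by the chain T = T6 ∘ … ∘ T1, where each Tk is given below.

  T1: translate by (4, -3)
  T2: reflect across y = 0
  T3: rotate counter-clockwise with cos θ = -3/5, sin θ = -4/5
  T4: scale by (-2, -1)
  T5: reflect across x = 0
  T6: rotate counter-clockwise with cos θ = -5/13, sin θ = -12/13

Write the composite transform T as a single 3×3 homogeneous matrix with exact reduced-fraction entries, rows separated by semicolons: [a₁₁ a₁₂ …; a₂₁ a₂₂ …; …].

T1 = [1 0 4; 0 1 -3; 0 0 1]
T2·T1 = [1 0 4; 0 -1 3; 0 0 1]
T3·…·T1 = [-3/5 -4/5 0; -4/5 3/5 -5; 0 0 1]
T4·…·T1 = [6/5 8/5 0; 4/5 -3/5 5; 0 0 1]
T5·…·T1 = [-6/5 -8/5 0; 4/5 -3/5 5; 0 0 1]
T6·…·T1 = [6/5 4/65 60/13; 4/5 111/65 -25/13; 0 0 1]

T = [6/5 4/65 60/13; 4/5 111/65 -25/13; 0 0 1]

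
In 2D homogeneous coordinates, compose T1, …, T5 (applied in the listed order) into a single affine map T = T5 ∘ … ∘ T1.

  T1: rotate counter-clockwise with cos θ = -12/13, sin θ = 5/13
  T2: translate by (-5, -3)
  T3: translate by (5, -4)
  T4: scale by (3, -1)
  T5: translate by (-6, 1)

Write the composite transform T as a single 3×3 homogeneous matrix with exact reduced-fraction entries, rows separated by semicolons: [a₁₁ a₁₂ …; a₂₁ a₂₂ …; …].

T = [-36/13 -15/13 -6; -5/13 12/13 8; 0 0 1]

T1 = [-12/13 -5/13 0; 5/13 -12/13 0; 0 0 1]
T2·T1 = [-12/13 -5/13 -5; 5/13 -12/13 -3; 0 0 1]
T3·…·T1 = [-12/13 -5/13 0; 5/13 -12/13 -7; 0 0 1]
T4·…·T1 = [-36/13 -15/13 0; -5/13 12/13 7; 0 0 1]
T5·…·T1 = [-36/13 -15/13 -6; -5/13 12/13 8; 0 0 1]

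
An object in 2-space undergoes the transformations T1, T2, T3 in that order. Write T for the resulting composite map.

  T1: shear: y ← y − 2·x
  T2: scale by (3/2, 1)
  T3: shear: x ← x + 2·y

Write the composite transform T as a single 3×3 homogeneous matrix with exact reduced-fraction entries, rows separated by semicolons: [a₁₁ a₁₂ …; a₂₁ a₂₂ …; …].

T = [-5/2 2 0; -2 1 0; 0 0 1]

T1 = [1 0 0; -2 1 0; 0 0 1]
T2·T1 = [3/2 0 0; -2 1 0; 0 0 1]
T3·…·T1 = [-5/2 2 0; -2 1 0; 0 0 1]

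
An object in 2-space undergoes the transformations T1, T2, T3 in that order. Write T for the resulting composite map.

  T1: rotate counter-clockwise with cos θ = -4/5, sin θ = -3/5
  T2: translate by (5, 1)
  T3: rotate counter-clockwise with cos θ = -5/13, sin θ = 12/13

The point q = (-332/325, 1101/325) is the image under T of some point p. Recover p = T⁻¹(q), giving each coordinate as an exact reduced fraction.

T1 = [-4/5 3/5 0; -3/5 -4/5 0; 0 0 1]
T2·T1 = [-4/5 3/5 5; -3/5 -4/5 1; 0 0 1]
T3·…·T1 = [56/65 33/65 -37/13; -33/65 56/65 55/13; 0 0 1]
det M = 1; M⁻¹ = [56/65 -33/65 23/5; 33/65 56/65 -11/5; 0 0 1]
M⁻¹ · (-332/325, 1101/325)ᵀ = (2, 1/5)ᵀ

p = (2, 1/5)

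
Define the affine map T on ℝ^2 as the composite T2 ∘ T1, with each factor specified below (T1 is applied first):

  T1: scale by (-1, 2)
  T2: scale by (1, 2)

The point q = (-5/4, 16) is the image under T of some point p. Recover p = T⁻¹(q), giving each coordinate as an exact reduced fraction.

T1 = [-1 0 0; 0 2 0; 0 0 1]
T2·T1 = [-1 0 0; 0 4 0; 0 0 1]
det M = -4; M⁻¹ = [-1 0 0; 0 1/4 0; 0 0 1]
M⁻¹ · (-5/4, 16)ᵀ = (5/4, 4)ᵀ

p = (5/4, 4)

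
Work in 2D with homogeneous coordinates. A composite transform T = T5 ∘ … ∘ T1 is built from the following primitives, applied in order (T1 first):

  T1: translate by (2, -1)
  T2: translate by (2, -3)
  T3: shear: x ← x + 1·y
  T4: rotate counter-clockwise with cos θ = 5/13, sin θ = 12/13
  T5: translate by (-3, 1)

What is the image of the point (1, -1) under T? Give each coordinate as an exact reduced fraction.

T(p) = (21/13, -12/13)

T1 translate by (2, -1): (1, -1) → (3, -2)
T2 translate by (2, -3): (3, -2) → (5, -5)
T3 shear: x ← x + 1·y: (5, -5) → (0, -5)
T4 rotate counter-clockwise with cos θ = 5/13, sin θ = 12/13: (0, -5) → (60/13, -25/13)
T5 translate by (-3, 1): (60/13, -25/13) → (21/13, -12/13)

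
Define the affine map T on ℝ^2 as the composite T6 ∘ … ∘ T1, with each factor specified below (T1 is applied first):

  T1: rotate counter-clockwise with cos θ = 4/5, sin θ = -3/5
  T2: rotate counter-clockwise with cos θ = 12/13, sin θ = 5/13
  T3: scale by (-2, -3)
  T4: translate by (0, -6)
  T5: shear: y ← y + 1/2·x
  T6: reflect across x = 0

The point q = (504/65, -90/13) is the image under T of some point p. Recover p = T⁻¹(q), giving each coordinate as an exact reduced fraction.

p = (4, 0)

T1 = [4/5 3/5 0; -3/5 4/5 0; 0 0 1]
T2·T1 = [63/65 16/65 0; -16/65 63/65 0; 0 0 1]
T3·…·T1 = [-126/65 -32/65 0; 48/65 -189/65 0; 0 0 1]
T4·…·T1 = [-126/65 -32/65 0; 48/65 -189/65 -6; 0 0 1]
T5·…·T1 = [-126/65 -32/65 0; -3/13 -41/13 -6; 0 0 1]
T6·…·T1 = [126/65 32/65 0; -3/13 -41/13 -6; 0 0 1]
det M = -6; M⁻¹ = [41/78 16/195 32/65; -1/26 -21/65 -126/65; 0 0 1]
M⁻¹ · (504/65, -90/13)ᵀ = (4, 0)ᵀ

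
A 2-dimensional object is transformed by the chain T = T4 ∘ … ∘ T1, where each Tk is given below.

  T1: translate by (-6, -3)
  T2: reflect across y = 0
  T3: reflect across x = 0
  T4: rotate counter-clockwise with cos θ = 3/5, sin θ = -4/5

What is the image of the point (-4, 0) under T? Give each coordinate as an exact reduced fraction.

T1 translate by (-6, -3): (-4, 0) → (-10, -3)
T2 reflect across y = 0: (-10, -3) → (-10, 3)
T3 reflect across x = 0: (-10, 3) → (10, 3)
T4 rotate counter-clockwise with cos θ = 3/5, sin θ = -4/5: (10, 3) → (42/5, -31/5)

T(p) = (42/5, -31/5)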